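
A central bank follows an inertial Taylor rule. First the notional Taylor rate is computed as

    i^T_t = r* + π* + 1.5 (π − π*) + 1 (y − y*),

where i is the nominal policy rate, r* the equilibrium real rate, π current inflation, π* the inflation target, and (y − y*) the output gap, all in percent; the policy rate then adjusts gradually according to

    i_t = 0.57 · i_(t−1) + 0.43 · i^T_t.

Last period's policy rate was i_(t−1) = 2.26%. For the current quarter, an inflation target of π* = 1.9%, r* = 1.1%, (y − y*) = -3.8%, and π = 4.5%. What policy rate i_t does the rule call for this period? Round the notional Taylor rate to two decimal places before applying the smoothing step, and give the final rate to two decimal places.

i^T_t = 1.1 + 1.9 + 1.5 × (4.5 − 1.9) + 1 × (-3.8)
   = 1.1 + 1.9 + 3.9 − 3.8 = 3.10
i_t = 0.57 × 2.26 + 0.43 × 3.10 = 1.2882 + 1.333 = 2.62

2.62%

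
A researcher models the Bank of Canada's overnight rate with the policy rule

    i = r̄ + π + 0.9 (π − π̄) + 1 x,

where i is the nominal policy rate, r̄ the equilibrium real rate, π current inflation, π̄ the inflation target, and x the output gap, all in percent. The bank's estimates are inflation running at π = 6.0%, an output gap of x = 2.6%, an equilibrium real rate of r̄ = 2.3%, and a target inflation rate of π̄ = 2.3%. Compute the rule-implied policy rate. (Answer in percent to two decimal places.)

14.23%

i = 2.3 + 6.0 + 0.9 × (6.0 − 2.3) + 1 × 2.6
   = 2.3 + 6 + 3.33 + 2.6 = 14.23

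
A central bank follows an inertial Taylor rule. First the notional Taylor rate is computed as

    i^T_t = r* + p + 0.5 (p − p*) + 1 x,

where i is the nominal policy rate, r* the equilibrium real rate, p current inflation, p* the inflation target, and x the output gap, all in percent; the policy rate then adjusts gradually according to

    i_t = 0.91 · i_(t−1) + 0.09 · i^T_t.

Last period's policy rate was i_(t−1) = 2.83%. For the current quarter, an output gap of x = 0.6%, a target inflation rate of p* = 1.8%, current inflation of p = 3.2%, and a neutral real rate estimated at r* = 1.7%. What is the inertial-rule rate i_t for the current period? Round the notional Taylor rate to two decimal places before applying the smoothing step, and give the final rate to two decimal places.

i^T_t = 1.7 + 3.2 + 0.5 × (3.2 − 1.8) + 1 × 0.6
   = 1.7 + 3.2 + 0.7 + 0.6 = 6.20
i_t = 0.91 × 2.83 + 0.09 × 6.20 = 2.5753 + 0.558 = 3.13

3.13%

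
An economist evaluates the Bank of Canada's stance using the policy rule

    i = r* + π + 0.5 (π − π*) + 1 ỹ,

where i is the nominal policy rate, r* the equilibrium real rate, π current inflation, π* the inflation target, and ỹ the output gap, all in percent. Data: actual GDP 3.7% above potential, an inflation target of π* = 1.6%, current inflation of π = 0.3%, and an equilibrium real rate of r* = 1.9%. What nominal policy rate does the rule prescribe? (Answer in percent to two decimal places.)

Output 3.7% above potential → ỹ = 3.7.
i = 1.9 + 0.3 + 0.5 × (0.3 − 1.6) + 1 × 3.7
   = 1.9 + 0.3 − 0.65 + 3.7 = 5.25

5.25%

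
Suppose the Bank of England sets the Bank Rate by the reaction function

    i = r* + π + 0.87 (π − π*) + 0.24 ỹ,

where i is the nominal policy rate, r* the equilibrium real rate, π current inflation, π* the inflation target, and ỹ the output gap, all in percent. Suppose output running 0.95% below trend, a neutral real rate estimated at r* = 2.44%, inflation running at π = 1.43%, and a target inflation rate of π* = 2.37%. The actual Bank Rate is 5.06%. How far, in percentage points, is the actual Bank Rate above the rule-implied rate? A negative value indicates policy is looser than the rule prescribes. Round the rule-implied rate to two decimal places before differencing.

2.24 pp

Output 0.95% below potential → ỹ = -0.95.
i = 2.44 + 1.43 + 0.87 × (1.43 − 2.37) + 0.24 × (-0.95)
   = 2.44 + 1.43 − 0.8178 − 0.228 = 2.82
Deviation = 5.06 − 2.82 = 2.24 pp.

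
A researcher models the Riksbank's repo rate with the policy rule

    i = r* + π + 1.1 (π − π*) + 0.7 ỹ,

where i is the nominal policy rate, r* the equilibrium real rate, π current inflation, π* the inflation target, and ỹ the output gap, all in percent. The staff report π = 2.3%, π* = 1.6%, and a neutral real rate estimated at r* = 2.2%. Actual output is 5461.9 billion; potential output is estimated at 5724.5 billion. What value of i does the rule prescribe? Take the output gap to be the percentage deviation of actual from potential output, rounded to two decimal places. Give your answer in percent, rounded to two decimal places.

2.06%

Output gap = 100 × (5461.9 − 5724.5) / 5724.5 = -4.59%.
i = 2.20 + 2.30 + 1.1 × (2.30 − 1.60) + 0.7 × (-4.59)
   = 2.20 + 2.3 + 0.77 − 3.213 = 2.06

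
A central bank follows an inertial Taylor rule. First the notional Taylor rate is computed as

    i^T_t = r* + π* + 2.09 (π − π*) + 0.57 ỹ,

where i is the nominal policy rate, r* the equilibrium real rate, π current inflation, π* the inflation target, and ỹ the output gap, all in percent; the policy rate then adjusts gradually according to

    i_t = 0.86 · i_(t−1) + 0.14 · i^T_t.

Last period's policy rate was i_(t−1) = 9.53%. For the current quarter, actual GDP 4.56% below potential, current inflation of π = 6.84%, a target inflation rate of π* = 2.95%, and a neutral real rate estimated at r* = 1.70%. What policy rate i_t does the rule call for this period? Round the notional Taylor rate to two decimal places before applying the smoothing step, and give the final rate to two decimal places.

Output 4.56% below potential → ỹ = -4.56.
i^T_t = 1.70 + 2.95 + 2.09 × (6.84 − 2.95) + 0.57 × (-4.56)
   = 1.70 + 2.95 + 8.1301 − 2.5992 = 10.18
i_t = 0.86 × 9.53 + 0.14 × 10.18 = 8.1958 + 1.4252 = 9.62

9.62%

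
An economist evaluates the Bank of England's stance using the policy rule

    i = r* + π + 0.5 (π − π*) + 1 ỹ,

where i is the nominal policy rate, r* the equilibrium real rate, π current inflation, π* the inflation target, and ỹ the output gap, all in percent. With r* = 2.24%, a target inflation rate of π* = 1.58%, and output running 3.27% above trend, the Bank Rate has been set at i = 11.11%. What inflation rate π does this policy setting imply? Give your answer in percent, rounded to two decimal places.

Output 3.27% above potential → ỹ = 3.27.
Collecting π: i = r* + (1 + 0.5) π − 0.5 π* + 1 ỹ
1.5 π = 11.11 − 2.24 + 0.5 × 1.58 − 1 × 3.27 = 6.39
π = 6.39 / 1.5 = 4.26

4.26%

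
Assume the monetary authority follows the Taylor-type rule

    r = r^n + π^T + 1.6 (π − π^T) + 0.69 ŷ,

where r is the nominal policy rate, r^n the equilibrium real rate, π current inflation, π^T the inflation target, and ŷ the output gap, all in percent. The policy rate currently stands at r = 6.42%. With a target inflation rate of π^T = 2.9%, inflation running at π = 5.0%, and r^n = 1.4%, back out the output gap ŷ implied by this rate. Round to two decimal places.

-1.80%

0.69 ŷ = 6.42 − 1.4 − 2.9 − 1.6 × (5.0 − 2.9) = -1.24
ŷ = -1.24 / 0.69 = -1.80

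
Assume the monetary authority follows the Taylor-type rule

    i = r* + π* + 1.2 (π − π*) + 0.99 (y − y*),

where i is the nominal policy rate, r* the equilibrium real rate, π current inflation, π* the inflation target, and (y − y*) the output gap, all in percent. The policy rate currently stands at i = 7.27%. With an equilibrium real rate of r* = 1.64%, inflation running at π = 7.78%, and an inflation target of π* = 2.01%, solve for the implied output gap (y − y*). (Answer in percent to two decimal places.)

0.99 (y − y*) = 7.27 − 1.64 − 2.01 − 1.2 × (7.78 − 2.01) = -3.304
(y − y*) = -3.304 / 0.99 = -3.34

-3.34%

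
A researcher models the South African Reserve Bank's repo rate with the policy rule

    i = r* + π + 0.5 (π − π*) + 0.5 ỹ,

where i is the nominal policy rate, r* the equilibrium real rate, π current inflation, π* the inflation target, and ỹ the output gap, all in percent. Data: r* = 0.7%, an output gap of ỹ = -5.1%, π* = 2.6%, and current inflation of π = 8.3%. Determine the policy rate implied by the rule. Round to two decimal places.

9.30%

i = 0.7 + 8.3 + 0.5 × (8.3 − 2.6) + 0.5 × (-5.1)
   = 0.7 + 8.3 + 2.85 − 2.55 = 9.30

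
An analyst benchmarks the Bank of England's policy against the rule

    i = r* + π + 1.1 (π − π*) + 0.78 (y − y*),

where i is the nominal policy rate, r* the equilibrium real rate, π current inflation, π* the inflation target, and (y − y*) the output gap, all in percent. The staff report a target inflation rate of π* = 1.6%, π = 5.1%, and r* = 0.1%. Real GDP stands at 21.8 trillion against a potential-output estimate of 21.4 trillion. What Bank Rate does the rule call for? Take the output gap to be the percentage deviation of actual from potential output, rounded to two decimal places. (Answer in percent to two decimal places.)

Output gap = 100 × (21.8 − 21.4) / 21.4 = 1.87%.
i = 0.10 + 5.10 + 1.1 × (5.10 − 1.60) + 0.78 × 1.87
   = 0.10 + 5.1 + 3.85 + 1.4586 = 10.51

10.51%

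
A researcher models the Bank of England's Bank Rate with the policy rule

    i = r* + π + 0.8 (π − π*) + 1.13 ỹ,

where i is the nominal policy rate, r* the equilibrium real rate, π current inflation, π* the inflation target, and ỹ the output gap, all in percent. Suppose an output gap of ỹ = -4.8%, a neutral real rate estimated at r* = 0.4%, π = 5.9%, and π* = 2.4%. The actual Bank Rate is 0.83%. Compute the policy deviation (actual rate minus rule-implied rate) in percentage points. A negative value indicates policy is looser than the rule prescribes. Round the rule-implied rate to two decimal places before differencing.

-2.85 pp

i = 0.4 + 5.9 + 0.8 × (5.9 − 2.4) + 1.13 × (-4.8)
   = 0.4 + 5.9 + 2.8 − 5.424 = 3.68
Deviation = 0.83 − 3.68 = -2.85 pp.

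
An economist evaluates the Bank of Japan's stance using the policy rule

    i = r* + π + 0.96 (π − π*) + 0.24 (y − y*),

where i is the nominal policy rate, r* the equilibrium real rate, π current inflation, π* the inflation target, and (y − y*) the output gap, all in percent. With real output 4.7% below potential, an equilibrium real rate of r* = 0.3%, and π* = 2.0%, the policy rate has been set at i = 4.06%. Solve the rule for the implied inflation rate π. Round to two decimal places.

3.47%

Output 4.7% below potential → (y − y*) = -4.7.
Collecting π: i = r* + (1 + 0.96) π − 0.96 π* + 0.24 (y − y*)
1.96 π = 4.06 − 0.3 + 0.96 × 2.0 − 0.24 × (-4.7) = 6.808
π = 6.808 / 1.96 = 3.47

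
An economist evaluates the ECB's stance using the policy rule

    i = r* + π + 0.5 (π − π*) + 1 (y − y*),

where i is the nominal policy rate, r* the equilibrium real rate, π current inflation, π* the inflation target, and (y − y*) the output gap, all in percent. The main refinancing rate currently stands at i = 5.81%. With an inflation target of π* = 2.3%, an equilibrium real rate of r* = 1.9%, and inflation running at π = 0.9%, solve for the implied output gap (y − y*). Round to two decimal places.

3.71%

1 (y − y*) = 5.81 − 1.9 − 0.9 − 0.5 × (0.9 − 2.3) = 3.71
(y − y*) = 3.71 / 1 = 3.71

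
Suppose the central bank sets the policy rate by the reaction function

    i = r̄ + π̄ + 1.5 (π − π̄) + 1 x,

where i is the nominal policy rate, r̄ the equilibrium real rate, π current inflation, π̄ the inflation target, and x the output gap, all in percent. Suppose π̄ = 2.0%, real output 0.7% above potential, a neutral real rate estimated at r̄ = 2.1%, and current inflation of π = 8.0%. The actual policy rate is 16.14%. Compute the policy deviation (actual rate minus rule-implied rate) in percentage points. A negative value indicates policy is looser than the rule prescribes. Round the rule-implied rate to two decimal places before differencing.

Output 0.7% above potential → x = 0.7.
i = 2.1 + 2.0 + 1.5 × (8.0 − 2.0) + 1 × 0.7
   = 2.1 + 2 + 9 + 0.7 = 13.80
Deviation = 16.14 − 13.80 = 2.34 pp.

2.34 pp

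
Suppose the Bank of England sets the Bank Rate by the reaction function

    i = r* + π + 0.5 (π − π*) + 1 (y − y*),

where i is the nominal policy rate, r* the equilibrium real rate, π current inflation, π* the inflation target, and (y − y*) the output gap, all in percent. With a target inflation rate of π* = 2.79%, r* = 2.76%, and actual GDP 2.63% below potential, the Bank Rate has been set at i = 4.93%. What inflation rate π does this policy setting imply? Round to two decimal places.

Output 2.63% below potential → (y − y*) = -2.63.
Collecting π: i = r* + (1 + 0.5) π − 0.5 π* + 1 (y − y*)
1.5 π = 4.93 − 2.76 + 0.5 × 2.79 − 1 × (-2.63) = 6.195
π = 6.195 / 1.5 = 4.13

4.13%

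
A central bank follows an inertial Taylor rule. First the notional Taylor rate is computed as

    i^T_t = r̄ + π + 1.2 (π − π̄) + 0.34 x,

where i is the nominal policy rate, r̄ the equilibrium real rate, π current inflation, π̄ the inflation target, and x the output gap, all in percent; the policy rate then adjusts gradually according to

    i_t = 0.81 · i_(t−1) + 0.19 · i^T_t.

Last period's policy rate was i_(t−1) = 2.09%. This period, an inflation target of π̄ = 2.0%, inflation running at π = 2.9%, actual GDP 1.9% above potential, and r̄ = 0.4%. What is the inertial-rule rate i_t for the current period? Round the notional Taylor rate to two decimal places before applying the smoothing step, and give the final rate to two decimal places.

2.65%

Output 1.9% above potential → x = 1.9.
i^T_t = 0.4 + 2.9 + 1.2 × (2.9 − 2.0) + 0.34 × 1.9
   = 0.4 + 2.9 + 1.08 + 0.646 = 5.03
i_t = 0.81 × 2.09 + 0.19 × 5.03 = 1.6929 + 0.9557 = 2.65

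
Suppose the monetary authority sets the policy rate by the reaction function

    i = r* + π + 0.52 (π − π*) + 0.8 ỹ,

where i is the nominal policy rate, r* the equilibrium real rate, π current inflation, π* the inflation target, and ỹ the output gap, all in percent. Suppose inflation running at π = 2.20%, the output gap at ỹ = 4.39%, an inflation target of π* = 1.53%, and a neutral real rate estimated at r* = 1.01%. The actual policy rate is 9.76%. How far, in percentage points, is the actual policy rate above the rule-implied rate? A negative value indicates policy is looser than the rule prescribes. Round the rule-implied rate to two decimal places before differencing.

i = 1.01 + 2.20 + 0.52 × (2.20 − 1.53) + 0.8 × 4.39
   = 1.01 + 2.2 + 0.3484 + 3.512 = 7.07
Deviation = 9.76 − 7.07 = 2.69 pp.

2.69 pp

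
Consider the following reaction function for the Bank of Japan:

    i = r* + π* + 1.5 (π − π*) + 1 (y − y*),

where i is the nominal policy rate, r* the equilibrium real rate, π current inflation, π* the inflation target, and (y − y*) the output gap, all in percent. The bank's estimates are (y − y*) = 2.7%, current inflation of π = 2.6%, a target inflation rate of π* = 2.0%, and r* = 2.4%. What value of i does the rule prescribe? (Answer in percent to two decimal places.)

8.00%

i = 2.4 + 2.0 + 1.5 × (2.6 − 2.0) + 1 × 2.7
   = 2.4 + 2 + 0.9 + 2.7 = 8.00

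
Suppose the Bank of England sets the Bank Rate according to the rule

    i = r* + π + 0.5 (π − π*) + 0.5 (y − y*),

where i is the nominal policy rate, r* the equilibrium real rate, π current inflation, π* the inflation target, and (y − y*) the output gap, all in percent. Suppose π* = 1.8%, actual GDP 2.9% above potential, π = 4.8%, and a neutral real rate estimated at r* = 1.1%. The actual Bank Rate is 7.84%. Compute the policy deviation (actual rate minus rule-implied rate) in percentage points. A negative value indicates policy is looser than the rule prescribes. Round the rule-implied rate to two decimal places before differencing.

Output 2.9% above potential → (y − y*) = 2.9.
i = 1.1 + 4.8 + 0.5 × (4.8 − 1.8) + 0.5 × 2.9
   = 1.1 + 4.8 + 1.5 + 1.45 = 8.85
Deviation = 7.84 − 8.85 = -1.01 pp.

-1.01 pp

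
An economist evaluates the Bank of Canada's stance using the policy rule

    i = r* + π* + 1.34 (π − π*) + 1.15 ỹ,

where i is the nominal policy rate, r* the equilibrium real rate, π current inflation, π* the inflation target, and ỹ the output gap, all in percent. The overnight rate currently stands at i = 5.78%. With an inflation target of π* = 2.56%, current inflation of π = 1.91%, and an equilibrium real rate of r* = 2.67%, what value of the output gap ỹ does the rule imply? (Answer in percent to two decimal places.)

1.15 ỹ = 5.78 − 2.67 − 2.56 − 1.34 × (1.91 − 2.56) = 1.421
ỹ = 1.421 / 1.15 = 1.24

1.24%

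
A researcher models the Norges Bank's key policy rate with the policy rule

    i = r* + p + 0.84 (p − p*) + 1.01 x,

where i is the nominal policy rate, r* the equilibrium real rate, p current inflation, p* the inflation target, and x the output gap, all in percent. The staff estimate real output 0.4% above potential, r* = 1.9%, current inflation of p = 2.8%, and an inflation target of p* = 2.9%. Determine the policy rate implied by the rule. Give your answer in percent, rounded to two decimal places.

Output 0.4% above potential → x = 0.4.
i = 1.9 + 2.8 + 0.84 × (2.8 − 2.9) + 1.01 × 0.4
   = 1.9 + 2.8 − 0.084 + 0.404 = 5.02

5.02%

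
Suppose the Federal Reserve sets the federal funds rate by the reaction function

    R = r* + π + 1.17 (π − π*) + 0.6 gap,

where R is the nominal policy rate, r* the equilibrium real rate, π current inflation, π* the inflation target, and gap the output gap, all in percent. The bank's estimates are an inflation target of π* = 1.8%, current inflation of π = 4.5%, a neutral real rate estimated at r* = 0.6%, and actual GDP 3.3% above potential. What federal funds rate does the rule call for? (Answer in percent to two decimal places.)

Output 3.3% above potential → gap = 3.3.
R = 0.6 + 4.5 + 1.17 × (4.5 − 1.8) + 0.6 × 3.3
   = 0.6 + 4.5 + 3.159 + 1.98 = 10.24

10.24%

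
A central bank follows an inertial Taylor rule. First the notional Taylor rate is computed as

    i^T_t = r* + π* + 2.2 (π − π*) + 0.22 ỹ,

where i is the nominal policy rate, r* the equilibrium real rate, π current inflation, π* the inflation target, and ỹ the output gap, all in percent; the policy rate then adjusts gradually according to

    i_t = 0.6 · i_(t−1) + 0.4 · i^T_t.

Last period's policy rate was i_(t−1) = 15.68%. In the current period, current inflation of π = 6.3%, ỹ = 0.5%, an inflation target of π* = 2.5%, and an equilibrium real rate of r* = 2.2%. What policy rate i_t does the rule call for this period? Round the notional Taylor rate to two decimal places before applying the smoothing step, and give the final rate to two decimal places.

14.68%

i^T_t = 2.2 + 2.5 + 2.2 × (6.3 − 2.5) + 0.22 × 0.5
   = 2.2 + 2.5 + 8.36 + 0.11 = 13.17
i_t = 0.6 × 15.68 + 0.4 × 13.17 = 9.408 + 5.268 = 14.68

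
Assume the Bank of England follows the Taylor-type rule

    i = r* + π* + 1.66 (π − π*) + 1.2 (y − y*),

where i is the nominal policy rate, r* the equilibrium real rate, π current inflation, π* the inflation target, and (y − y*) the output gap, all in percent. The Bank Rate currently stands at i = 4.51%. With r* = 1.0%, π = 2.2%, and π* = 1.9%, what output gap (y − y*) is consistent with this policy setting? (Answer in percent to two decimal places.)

0.93%

1.2 (y − y*) = 4.51 − 1.0 − 1.9 − 1.66 × (2.2 − 1.9) = 1.112
(y − y*) = 1.112 / 1.2 = 0.93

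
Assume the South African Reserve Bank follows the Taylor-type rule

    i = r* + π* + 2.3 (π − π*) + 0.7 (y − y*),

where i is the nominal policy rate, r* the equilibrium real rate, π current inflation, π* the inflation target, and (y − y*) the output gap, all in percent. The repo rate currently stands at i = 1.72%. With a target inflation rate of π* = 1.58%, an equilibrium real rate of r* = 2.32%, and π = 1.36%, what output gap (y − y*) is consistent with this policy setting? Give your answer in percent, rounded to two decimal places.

0.7 (y − y*) = 1.72 − 2.32 − 1.58 − 2.3 × (1.36 − 1.58) = -1.674
(y − y*) = -1.674 / 0.7 = -2.39

-2.39%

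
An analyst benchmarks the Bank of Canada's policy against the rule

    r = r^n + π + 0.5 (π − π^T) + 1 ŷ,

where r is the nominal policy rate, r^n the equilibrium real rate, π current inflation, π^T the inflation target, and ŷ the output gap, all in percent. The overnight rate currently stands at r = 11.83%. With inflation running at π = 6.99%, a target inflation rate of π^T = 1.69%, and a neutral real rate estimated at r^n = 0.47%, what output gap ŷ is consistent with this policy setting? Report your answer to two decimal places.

1.72%

1 ŷ = 11.83 − 0.47 − 6.99 − 0.5 × (6.99 − 1.69) = 1.72
ŷ = 1.72 / 1 = 1.72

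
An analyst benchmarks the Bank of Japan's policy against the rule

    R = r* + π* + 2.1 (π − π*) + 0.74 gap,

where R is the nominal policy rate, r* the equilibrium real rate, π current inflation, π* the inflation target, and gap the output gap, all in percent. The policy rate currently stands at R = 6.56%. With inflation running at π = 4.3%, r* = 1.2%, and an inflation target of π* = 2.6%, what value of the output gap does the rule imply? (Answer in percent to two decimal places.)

-1.09%

0.74 gap = 6.56 − 1.2 − 2.6 − 2.1 × (4.3 − 2.6) = -0.81
gap = -0.81 / 0.74 = -1.09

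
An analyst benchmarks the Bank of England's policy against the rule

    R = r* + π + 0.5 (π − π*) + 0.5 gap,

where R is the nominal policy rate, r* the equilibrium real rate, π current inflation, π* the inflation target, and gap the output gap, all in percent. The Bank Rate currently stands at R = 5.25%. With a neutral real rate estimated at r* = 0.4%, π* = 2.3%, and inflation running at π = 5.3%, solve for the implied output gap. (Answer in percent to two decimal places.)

0.5 gap = 5.25 − 0.4 − 5.3 − 0.5 × (5.3 − 2.3) = -1.95
gap = -1.95 / 0.5 = -3.90

-3.90%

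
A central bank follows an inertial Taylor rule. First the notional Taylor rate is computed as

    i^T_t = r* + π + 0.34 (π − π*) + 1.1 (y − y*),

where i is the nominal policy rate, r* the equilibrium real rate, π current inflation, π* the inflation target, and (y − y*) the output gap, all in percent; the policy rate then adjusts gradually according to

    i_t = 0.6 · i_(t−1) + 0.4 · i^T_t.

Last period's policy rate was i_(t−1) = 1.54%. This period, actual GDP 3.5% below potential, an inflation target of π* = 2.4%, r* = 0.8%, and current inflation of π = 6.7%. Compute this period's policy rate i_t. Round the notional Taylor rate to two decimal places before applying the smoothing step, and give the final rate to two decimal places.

2.97%

Output 3.5% below potential → (y − y*) = -3.5.
i^T_t = 0.8 + 6.7 + 0.34 × (6.7 − 2.4) + 1.1 × (-3.5)
   = 0.8 + 6.7 + 1.462 − 3.85 = 5.11
i_t = 0.6 × 1.54 + 0.4 × 5.11 = 0.924 + 2.044 = 2.97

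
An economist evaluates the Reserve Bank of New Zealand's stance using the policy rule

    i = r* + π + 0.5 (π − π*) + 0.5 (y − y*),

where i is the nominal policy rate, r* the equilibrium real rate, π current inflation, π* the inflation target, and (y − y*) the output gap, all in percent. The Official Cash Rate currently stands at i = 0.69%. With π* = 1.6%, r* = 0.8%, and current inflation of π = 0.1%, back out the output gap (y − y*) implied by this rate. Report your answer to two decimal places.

0.5 (y − y*) = 0.69 − 0.8 − 0.1 − 0.5 × (0.1 − 1.6) = 0.54
(y − y*) = 0.54 / 0.5 = 1.08

1.08%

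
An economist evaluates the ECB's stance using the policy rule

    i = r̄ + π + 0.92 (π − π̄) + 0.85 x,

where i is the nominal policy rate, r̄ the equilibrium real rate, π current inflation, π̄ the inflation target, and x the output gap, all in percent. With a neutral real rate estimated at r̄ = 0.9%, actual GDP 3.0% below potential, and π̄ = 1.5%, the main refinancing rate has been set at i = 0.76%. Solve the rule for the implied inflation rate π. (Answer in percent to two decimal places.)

1.97%

Output 3.0% below potential → x = -3.0.
Collecting π: i = r̄ + (1 + 0.92) π − 0.92 π̄ + 0.85 x
1.92 π = 0.76 − 0.9 + 0.92 × 1.5 − 0.85 × (-3.0) = 3.79
π = 3.79 / 1.92 = 1.97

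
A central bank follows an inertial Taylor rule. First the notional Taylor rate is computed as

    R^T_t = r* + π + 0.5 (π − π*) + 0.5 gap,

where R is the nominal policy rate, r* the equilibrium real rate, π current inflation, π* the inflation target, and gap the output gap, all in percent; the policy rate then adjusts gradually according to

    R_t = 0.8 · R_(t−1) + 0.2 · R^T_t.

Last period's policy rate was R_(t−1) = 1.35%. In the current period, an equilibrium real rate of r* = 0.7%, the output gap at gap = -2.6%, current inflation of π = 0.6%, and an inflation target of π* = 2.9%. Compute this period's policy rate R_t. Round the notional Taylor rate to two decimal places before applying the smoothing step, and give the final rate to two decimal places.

0.85%

R^T_t = 0.7 + 0.6 + 0.5 × (0.6 − 2.9) + 0.5 × (-2.6)
   = 0.7 + 0.6 − 1.15 − 1.3 = -1.15
R_t = 0.8 × 1.35 + 0.2 × (-1.15) = 1.08 − 0.23 = 0.85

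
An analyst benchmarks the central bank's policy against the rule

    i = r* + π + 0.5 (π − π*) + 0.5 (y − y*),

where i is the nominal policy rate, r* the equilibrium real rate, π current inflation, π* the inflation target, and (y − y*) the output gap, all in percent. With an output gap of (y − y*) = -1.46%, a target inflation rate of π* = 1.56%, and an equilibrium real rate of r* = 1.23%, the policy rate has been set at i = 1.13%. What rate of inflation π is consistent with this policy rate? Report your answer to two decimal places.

Collecting π: i = r* + (1 + 0.5) π − 0.5 π* + 0.5 (y − y*)
1.5 π = 1.13 − 1.23 + 0.5 × 1.56 − 0.5 × (-1.46) = 1.41
π = 1.41 / 1.5 = 0.94

0.94%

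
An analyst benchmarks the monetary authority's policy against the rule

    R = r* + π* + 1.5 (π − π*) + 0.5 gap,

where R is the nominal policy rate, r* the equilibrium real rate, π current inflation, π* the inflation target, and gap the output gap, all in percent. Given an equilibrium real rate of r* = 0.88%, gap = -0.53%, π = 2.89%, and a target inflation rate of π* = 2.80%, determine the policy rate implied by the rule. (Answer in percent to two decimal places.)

R = 0.88 + 2.80 + 1.5 × (2.89 − 2.80) + 0.5 × (-0.53)
   = 0.88 + 2.8 + 0.135 − 0.265 = 3.55

3.55%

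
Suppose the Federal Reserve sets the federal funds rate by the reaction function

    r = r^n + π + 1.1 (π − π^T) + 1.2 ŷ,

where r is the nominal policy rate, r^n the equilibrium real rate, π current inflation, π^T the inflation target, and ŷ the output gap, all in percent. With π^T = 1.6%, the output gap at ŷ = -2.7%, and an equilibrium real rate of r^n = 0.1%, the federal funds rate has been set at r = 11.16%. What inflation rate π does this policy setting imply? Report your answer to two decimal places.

7.65%

Collecting π: r = r^n + (1 + 1.1) π − 1.1 π^T + 1.2 ŷ
2.1 π = 11.16 − 0.1 + 1.1 × 1.6 − 1.2 × (-2.7) = 16.06
π = 16.06 / 2.1 = 7.65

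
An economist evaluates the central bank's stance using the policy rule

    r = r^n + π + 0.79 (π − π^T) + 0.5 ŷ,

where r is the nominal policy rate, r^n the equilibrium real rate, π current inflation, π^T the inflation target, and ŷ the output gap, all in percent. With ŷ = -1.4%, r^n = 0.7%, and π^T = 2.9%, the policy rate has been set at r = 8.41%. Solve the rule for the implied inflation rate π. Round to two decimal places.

5.98%

Collecting π: r = r^n + (1 + 0.79) π − 0.79 π^T + 0.5 ŷ
1.79 π = 8.41 − 0.7 + 0.79 × 2.9 − 0.5 × (-1.4) = 10.701
π = 10.701 / 1.79 = 5.98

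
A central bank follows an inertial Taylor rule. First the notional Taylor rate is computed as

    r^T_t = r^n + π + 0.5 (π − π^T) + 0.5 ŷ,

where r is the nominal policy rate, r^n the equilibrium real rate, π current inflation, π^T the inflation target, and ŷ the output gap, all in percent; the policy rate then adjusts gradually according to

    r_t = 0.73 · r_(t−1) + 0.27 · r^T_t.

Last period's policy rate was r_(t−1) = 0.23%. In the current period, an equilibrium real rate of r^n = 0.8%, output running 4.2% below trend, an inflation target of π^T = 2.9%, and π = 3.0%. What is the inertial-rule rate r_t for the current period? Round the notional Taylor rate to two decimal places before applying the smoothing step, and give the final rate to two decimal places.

0.64%

Output 4.2% below potential → ŷ = -4.2.
r^T_t = 0.8 + 3.0 + 0.5 × (3.0 − 2.9) + 0.5 × (-4.2)
   = 0.8 + 3 + 0.05 − 2.1 = 1.75
r_t = 0.73 × 0.23 + 0.27 × 1.75 = 0.1679 + 0.4725 = 0.64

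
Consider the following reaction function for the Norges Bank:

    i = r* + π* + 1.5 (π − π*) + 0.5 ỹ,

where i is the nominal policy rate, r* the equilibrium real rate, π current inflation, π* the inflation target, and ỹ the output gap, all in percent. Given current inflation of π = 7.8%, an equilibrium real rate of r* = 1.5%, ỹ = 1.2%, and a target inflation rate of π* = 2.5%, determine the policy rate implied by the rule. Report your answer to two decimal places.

12.55%

i = 1.5 + 2.5 + 1.5 × (7.8 − 2.5) + 0.5 × 1.2
   = 1.5 + 2.5 + 7.95 + 0.6 = 12.55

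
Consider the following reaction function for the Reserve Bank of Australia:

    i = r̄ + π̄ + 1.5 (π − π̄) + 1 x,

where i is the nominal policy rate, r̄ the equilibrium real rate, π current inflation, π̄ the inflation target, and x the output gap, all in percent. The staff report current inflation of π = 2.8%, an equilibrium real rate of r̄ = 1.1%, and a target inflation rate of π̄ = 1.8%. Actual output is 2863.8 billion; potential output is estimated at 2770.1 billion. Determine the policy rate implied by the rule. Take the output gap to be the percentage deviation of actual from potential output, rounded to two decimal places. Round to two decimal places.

7.78%

Output gap = 100 × (2863.8 − 2770.1) / 2770.1 = 3.38%.
i = 1.10 + 1.80 + 1.5 × (2.80 − 1.80) + 1 × 3.38
   = 1.10 + 1.8 + 1.5 + 3.38 = 7.78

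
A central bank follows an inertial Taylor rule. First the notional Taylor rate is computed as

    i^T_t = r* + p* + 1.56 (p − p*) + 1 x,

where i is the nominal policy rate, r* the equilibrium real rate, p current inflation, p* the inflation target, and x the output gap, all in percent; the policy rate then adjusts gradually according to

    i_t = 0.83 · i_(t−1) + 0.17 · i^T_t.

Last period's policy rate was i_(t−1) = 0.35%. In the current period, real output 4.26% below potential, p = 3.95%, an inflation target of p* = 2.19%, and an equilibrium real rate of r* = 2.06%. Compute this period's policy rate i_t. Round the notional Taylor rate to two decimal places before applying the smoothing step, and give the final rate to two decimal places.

Output 4.26% below potential → x = -4.26.
i^T_t = 2.06 + 2.19 + 1.56 × (3.95 − 2.19) + 1 × (-4.26)
   = 2.06 + 2.19 + 2.7456 − 4.26 = 2.74
i_t = 0.83 × 0.35 + 0.17 × 2.74 = 0.2905 + 0.4658 = 0.76

0.76%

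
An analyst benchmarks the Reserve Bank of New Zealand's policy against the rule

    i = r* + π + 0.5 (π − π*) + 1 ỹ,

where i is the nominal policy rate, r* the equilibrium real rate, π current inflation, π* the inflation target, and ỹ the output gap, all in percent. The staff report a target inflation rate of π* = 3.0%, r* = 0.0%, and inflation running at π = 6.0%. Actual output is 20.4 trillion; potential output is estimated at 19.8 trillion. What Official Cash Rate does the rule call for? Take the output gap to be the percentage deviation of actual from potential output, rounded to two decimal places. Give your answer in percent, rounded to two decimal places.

10.53%

Output gap = 100 × (20.4 − 19.8) / 19.8 = 3.03%.
i = 0.00 + 6.00 + 0.5 × (6.00 − 3.00) + 1 × 3.03
   = 0.00 + 6 + 1.5 + 3.03 = 10.53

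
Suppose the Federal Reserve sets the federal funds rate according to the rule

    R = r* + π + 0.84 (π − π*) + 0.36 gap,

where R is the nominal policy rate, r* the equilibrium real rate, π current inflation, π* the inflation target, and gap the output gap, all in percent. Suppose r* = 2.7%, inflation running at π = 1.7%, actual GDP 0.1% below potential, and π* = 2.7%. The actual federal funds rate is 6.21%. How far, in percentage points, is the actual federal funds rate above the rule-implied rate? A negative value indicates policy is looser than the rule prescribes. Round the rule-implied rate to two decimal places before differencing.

2.69 pp

Output 0.1% below potential → gap = -0.1.
R = 2.7 + 1.7 + 0.84 × (1.7 − 2.7) + 0.36 × (-0.1)
   = 2.7 + 1.7 − 0.84 − 0.036 = 3.52
Deviation = 6.21 − 3.52 = 2.69 pp.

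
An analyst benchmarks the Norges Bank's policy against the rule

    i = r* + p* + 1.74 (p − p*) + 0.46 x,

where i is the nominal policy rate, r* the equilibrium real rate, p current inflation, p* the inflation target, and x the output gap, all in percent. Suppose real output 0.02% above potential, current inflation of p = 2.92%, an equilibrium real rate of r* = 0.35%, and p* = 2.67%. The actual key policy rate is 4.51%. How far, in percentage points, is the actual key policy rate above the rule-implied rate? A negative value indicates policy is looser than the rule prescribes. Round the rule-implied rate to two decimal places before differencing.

1.05 pp

Output 0.02% above potential → x = 0.02.
i = 0.35 + 2.67 + 1.74 × (2.92 − 2.67) + 0.46 × 0.02
   = 0.35 + 2.67 + 0.435 + 0.0092 = 3.46
Deviation = 4.51 − 3.46 = 1.05 pp.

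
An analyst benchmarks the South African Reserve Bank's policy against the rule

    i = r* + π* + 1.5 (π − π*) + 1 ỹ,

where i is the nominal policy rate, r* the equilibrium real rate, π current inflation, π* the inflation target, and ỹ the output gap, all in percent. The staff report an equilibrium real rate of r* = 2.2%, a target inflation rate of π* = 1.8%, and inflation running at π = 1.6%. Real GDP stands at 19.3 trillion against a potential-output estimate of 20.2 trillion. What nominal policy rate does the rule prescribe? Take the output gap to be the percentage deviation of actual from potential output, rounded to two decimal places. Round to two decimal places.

-0.76%

Output gap = 100 × (19.3 − 20.2) / 20.2 = -4.46%.
i = 2.20 + 1.80 + 1.5 × (1.60 − 1.80) + 1 × (-4.46)
   = 2.20 + 1.8 − 0.3 − 4.46 = -0.76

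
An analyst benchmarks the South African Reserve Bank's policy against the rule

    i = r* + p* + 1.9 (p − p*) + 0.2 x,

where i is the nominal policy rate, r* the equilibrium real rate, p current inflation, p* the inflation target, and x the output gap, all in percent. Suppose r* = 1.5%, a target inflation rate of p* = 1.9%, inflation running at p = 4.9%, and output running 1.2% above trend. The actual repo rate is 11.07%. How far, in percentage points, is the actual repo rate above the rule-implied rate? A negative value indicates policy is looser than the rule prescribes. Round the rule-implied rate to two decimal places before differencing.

Output 1.2% above potential → x = 1.2.
i = 1.5 + 1.9 + 1.9 × (4.9 − 1.9) + 0.2 × 1.2
   = 1.5 + 1.9 + 5.7 + 0.24 = 9.34
Deviation = 11.07 − 9.34 = 1.73 pp.

1.73 pp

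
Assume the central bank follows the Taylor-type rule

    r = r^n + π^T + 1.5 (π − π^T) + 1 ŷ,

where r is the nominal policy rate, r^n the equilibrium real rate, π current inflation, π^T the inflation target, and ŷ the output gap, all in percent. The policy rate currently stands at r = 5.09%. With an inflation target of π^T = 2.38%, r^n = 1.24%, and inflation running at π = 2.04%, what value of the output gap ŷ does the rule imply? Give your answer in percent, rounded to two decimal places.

1 ŷ = 5.09 − 1.24 − 2.38 − 1.5 × (2.04 − 2.38) = 1.98
ŷ = 1.98 / 1 = 1.98

1.98%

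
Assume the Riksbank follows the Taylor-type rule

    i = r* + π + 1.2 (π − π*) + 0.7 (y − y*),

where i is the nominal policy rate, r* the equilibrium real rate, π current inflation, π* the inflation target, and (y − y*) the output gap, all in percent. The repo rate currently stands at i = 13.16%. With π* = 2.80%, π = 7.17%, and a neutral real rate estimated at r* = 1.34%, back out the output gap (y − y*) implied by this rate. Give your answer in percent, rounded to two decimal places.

0.7 (y − y*) = 13.16 − 1.34 − 7.17 − 1.2 × (7.17 − 2.80) = -0.594
(y − y*) = -0.594 / 0.7 = -0.85

-0.85%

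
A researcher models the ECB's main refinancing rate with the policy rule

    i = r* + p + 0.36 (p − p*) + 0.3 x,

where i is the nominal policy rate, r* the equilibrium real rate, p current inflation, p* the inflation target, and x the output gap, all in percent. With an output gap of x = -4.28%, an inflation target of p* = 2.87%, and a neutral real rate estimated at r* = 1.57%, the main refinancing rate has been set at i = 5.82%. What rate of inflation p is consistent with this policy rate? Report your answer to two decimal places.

4.83%

Collecting p: i = r* + (1 + 0.36) p − 0.36 p* + 0.3 x
1.36 p = 5.82 − 1.57 + 0.36 × 2.87 − 0.3 × (-4.28) = 6.5672
p = 6.5672 / 1.36 = 4.83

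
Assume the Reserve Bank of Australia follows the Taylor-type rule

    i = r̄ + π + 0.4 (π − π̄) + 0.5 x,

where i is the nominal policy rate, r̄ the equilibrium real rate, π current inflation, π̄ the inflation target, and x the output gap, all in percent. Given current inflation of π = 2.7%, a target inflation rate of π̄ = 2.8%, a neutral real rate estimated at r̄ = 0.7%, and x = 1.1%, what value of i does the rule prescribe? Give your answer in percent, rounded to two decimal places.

3.91%

i = 0.7 + 2.7 + 0.4 × (2.7 − 2.8) + 0.5 × 1.1
   = 0.7 + 2.7 − 0.04 + 0.55 = 3.91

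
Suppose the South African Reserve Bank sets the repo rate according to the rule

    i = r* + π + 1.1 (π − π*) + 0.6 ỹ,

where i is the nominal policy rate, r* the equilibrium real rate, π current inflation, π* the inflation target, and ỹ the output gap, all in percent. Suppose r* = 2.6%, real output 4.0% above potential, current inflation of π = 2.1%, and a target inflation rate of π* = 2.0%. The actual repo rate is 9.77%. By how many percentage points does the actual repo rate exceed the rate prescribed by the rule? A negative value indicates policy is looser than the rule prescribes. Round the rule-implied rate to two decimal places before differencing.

Output 4.0% above potential → ỹ = 4.0.
i = 2.6 + 2.1 + 1.1 × (2.1 − 2.0) + 0.6 × 4.0
   = 2.6 + 2.1 + 0.11 + 2.4 = 7.21
Deviation = 9.77 − 7.21 = 2.56 pp.

2.56 pp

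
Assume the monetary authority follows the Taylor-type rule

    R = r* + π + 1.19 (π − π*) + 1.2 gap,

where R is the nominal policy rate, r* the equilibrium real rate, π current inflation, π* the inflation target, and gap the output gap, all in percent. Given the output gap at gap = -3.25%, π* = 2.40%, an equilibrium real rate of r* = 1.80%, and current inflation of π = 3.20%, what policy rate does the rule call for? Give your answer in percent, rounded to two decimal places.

2.05%

R = 1.80 + 3.20 + 1.19 × (3.20 − 2.40) + 1.2 × (-3.25)
   = 1.80 + 3.2 + 0.952 − 3.9 = 2.05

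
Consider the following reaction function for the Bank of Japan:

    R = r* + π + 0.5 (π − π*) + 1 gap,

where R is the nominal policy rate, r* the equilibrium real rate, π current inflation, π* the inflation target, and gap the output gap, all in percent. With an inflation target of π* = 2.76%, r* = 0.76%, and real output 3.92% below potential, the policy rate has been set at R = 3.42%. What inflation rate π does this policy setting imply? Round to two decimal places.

Output 3.92% below potential → gap = -3.92.
Collecting π: R = r* + (1 + 0.5) π − 0.5 π* + 1 gap
1.5 π = 3.42 − 0.76 + 0.5 × 2.76 − 1 × (-3.92) = 7.96
π = 7.96 / 1.5 = 5.31

5.31%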